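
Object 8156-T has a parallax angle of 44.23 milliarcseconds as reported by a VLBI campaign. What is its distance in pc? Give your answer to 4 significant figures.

p = 44.23 milliarcseconds = 0.04423 arcsec.
d = 1/p = 1/0.04423 = 22.609 pc.

22.61 pc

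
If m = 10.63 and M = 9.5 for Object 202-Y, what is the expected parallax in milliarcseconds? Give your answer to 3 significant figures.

59.4 mas

m − M = 10.63 − 9.5 = 1.13.
d = 10^((m−M)/5 + 1) = 10^1.226 = 16.827 pc.
p = 1/d = 1/16.827 = 0.059428 arcsec = 59.428 mas.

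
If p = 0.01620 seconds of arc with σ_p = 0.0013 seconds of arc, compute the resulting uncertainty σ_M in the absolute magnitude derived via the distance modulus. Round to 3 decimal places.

M = m − 5 log₁₀ d + 5 = m + 5 log₁₀ p + 5, so ∂M/∂p = 5/(p ln 10).
σ_M = (5/ln 10) · (σ_p/p) = 2.1715 × 0.0013/0.01620 = 2.1715 × 0.080247 = 0.17426.

σ_M = 0.174 mag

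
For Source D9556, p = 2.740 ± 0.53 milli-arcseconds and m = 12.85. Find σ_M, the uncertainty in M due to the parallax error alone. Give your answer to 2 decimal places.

M = m − 5 log₁₀ d + 5 = m + 5 log₁₀ p + 5, so ∂M/∂p = 5/(p ln 10).
σ_M = (5/ln 10) · (σ_p/p) = 2.1715 × 0.53/2.740 = 2.1715 × 0.19343 = 0.42003.

σ_M = 0.42 mag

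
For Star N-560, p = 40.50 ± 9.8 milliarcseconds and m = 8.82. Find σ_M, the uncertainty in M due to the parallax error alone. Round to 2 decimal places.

σ_M = 0.53 mag

M = m − 5 log₁₀ d + 5 = m + 5 log₁₀ p + 5, so ∂M/∂p = 5/(p ln 10).
σ_M = (5/ln 10) · (σ_p/p) = 2.1715 × 9.8/40.50 = 2.1715 × 0.24198 = 0.52546.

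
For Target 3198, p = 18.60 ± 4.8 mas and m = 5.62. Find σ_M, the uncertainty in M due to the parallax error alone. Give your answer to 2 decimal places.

σ_M = 0.56 mag

M = m − 5 log₁₀ d + 5 = m + 5 log₁₀ p + 5, so ∂M/∂p = 5/(p ln 10).
σ_M = (5/ln 10) · (σ_p/p) = 2.1715 × 4.8/18.60 = 2.1715 × 0.25806 = 0.56038.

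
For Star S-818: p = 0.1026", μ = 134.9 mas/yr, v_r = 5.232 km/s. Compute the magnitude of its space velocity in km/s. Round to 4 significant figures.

d = 1/p = 1/0.1026″ = 9.7466 pc.
μ = 134.9 mas/yr = 0.1349 ″/yr.
v_t = 4.740 μ d = 4.740 × 0.1349 × 9.7466 = 6.2322 km/s.
v = √(v_r² + v_t²) = √(5.232² + 6.2322²) = √66.2141 = 8.1372 km/s.

8.137 km/s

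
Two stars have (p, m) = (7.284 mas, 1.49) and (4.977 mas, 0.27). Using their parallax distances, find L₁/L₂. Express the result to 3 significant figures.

d₁ = 1/p₁ = 1/0.007284″ = 137.29 pc; d₂ = 1/p₂ = 1/0.004977″ = 200.92 pc.
M₁ = m₁ − 5 log₁₀ d₁ + 5 = 1.49 − 10.6882 + 5 = -4.1982.
M₂ = 0.27 − 11.5151 + 5 = -6.2451.
L₁/L₂ = 10^(0.4(M₂ − M₁)) = 10^(0.4 × (-2.0469)) = 10^(-0.81876) = 0.15179.

L₁/L₂ = 0.152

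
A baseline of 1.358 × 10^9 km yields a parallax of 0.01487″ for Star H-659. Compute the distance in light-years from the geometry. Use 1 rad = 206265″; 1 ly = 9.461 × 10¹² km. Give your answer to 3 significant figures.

1990 ly

θ = 0.01487″ = 0.01487/206265 = 7.2092 × 10^-8 rad.
d = B/θ = (1.358 × 10^9) / (7.2092 × 10^-8) = 1.8837 × 10^16 km = (1.8837 × 10^16) / (9.461 × 10^12) ly = 1991 ly.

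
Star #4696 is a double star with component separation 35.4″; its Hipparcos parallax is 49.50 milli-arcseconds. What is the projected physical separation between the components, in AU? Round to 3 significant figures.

715 AU

d = 1/p = 1/0.04950″ = 20.202 pc.
At distance d (pc), an angle of θ arcsec spans θ·d AU: s = 35.4 × 20.202 = 715.15 AU.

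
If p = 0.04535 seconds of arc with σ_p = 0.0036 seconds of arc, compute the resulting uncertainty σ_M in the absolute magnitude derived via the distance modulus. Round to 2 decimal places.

M = m − 5 log₁₀ d + 5 = m + 5 log₁₀ p + 5, so ∂M/∂p = 5/(p ln 10).
σ_M = (5/ln 10) · (σ_p/p) = 2.1715 × 0.0036/0.04535 = 2.1715 × 0.079383 = 0.17238.

σ_M = 0.17 mag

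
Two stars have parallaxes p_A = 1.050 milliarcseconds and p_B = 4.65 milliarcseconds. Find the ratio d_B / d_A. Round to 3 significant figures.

Since d = 1/p, d_B/d_A = p_A/p_B.
= 1.050 / 4.65 = 0.22581.

0.226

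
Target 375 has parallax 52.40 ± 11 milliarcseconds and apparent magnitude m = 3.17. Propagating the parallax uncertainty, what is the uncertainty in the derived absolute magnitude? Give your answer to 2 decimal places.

σ_M = 0.46 mag

M = m − 5 log₁₀ d + 5 = m + 5 log₁₀ p + 5, so ∂M/∂p = 5/(p ln 10).
σ_M = (5/ln 10) · (σ_p/p) = 2.1715 × 11/52.40 = 2.1715 × 0.20992 = 0.45584.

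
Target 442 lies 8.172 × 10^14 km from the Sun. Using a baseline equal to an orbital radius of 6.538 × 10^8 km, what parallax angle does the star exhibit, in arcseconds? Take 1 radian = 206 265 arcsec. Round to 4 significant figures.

0.1650 arcsec

θ ≈ B/d = (6.538 × 10^8) / (8.172 × 10^14) = 8.0005 × 10^-7 rad.
In arcseconds: 8.0005 × 10^-7 × 206265 = 0.16502″.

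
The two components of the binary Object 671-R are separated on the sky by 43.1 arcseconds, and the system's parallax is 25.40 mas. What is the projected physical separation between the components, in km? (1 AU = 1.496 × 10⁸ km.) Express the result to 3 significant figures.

2.54 × 10^11 km

d = 1/p = 1/0.02540″ = 39.37 pc.
At distance d (pc), an angle of θ arcsec spans θ·d AU: s = 43.1 × 39.37 = 1696.8 AU.
= 1696.8 × 1.496 × 10⁸ km = 2.5384 × 10^11 km.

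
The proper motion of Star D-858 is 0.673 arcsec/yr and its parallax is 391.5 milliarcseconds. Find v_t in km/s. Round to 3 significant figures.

d = 1/p = 1/0.3915″ = 2.5543 pc.
v_t = 4.74 × μ × d = 4.74 × 0.673 × 2.5543 = 8.1483 km/s.

8.15 km/s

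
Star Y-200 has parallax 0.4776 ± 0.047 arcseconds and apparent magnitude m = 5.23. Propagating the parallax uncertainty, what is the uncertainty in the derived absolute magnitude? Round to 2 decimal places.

M = m − 5 log₁₀ d + 5 = m + 5 log₁₀ p + 5, so ∂M/∂p = 5/(p ln 10).
σ_M = (5/ln 10) · (σ_p/p) = 2.1715 × 0.047/0.4776 = 2.1715 × 0.098409 = 0.2137.

σ_M = 0.21 mag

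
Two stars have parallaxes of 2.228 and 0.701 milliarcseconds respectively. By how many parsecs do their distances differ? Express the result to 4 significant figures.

977.7 pc

d_A = 1/0.002228″ = 448.83 pc; d_B = 1/0.0007010″ = 1426.5 pc.
|d_B − d_A| = |1426.5 − 448.83| = 977.67 pc.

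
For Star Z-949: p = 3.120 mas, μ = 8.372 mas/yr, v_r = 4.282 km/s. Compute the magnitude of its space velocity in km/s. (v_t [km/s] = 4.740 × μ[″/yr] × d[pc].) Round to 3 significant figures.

13.4 km/s

d = 1/p = 1/0.003120″ = 320.51 pc.
μ = 8.372 mas/yr = 0.008372 ″/yr.
v_t = 4.740 μ d = 4.740 × 0.008372 × 320.51 = 12.719 km/s.
v = √(v_r² + v_t²) = √(4.282² + 12.719²) = √180.108 = 13.42 km/s.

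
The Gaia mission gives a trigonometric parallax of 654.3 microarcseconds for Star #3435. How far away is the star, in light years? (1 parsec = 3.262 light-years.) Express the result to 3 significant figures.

p = 654.3 microarcseconds = 0.0006543 arcsec.
d = 1/p = 1/0.0006543 = 1528.4 pc.
In light-years: 1528.4 × 3.262 = 4985.6 ly.

4990 light years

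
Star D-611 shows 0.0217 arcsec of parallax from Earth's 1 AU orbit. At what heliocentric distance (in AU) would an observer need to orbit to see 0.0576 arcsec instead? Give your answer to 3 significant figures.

Parallax scales linearly with baseline: p ∝ B, so B = p_target / p_Earth × 1 AU.
B = 0.0576 / 0.0217 = 2.6544 AU.

2.65 AU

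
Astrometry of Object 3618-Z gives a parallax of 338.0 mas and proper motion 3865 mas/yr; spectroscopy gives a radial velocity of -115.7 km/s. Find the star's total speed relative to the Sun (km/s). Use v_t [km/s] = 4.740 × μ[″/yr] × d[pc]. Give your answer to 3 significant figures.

128 km/s

d = 1/p = 1/0.3380″ = 2.9586 pc.
μ = 3865 mas/yr = 3.865 ″/yr.
v_t = 4.740 μ d = 4.740 × 3.865 × 2.9586 = 54.202 km/s.
v = √(v_r² + v_t²) = √((-115.7)² + 54.202²) = √16324.3 = 127.77 km/s.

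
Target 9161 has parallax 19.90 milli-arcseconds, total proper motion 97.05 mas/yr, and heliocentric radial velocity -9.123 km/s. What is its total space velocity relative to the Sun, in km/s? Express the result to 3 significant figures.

24.9 km/s

d = 1/p = 1/0.01990″ = 50.251 pc.
μ = 97.05 mas/yr = 0.09705 ″/yr.
v_t = 4.740 μ d = 4.740 × 0.09705 × 50.251 = 23.116 km/s.
v = √(v_r² + v_t²) = √((-9.123)² + 23.116²) = √617.579 = 24.851 km/s.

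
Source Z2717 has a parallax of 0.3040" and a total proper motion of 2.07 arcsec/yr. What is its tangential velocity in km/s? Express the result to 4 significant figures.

d = 1/p = 1/0.3040″ = 3.2895 pc.
v_t = 4.74 × μ × d = 4.74 × 2.07 × 3.2895 = 32.276 km/s.

32.28 km/s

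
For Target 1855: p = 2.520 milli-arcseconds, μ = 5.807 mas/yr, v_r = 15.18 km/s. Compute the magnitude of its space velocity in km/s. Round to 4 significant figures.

d = 1/p = 1/0.002520″ = 396.83 pc.
μ = 5.807 mas/yr = 0.005807 ″/yr.
v_t = 4.740 μ d = 4.740 × 0.005807 × 396.83 = 10.923 km/s.
v = √(v_r² + v_t²) = √(15.18² + 10.923²) = √349.744 = 18.701 km/s.

18.70 km/s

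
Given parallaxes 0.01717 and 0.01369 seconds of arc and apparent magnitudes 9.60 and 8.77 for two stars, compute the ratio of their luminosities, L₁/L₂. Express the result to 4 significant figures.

L₁/L₂ = 0.2960

d₁ = 1/p₁ = 1/0.01717″ = 58.241 pc; d₂ = 1/p₂ = 1/0.01369″ = 73.046 pc.
M₁ = m₁ − 5 log₁₀ d₁ + 5 = 9.60 − 8.8261 + 5 = 5.7739.
M₂ = 8.77 − 9.3180 + 5 = 4.4520.
L₁/L₂ = 10^(0.4(M₂ − M₁)) = 10^(0.4 × (-1.3219)) = 10^(-0.52876) = 0.29596.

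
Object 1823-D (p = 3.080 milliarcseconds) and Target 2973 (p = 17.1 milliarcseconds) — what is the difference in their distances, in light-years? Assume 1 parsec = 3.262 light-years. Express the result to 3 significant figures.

d_A = 1/0.003080″ = 324.68 pc; d_B = 1/0.01710″ = 58.48 pc.
|d_B − d_A| = |58.48 − 324.68| = 266.2 pc = 266.2 × 3.262 ly = 868.34 ly.

868 ly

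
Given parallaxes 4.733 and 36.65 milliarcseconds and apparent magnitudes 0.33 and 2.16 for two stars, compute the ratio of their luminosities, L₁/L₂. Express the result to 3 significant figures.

L₁/L₂ = 324

d₁ = 1/p₁ = 1/0.004733″ = 211.28 pc; d₂ = 1/p₂ = 1/0.03665″ = 27.285 pc.
M₁ = m₁ − 5 log₁₀ d₁ + 5 = 0.33 − 11.6243 + 5 = -6.2943.
M₂ = 2.16 − 7.1796 + 5 = -0.0196.
L₁/L₂ = 10^(0.4(M₂ − M₁)) = 10^(0.4 × 6.2747) = 10^2.50988 = 323.5.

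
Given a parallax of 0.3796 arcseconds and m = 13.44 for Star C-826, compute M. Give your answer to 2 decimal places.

d = 1/p = 1/0.3796″ = 2.6344 pc.
m − M = 5 log₁₀(2.6344) − 5 = 2.1034 − 5 = -2.8966.
M = m − (m − M) = 13.44 − (-2.8966) = 16.34.

M = 16.34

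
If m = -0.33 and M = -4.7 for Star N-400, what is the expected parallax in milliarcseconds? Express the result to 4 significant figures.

m − M = -0.33 − (-4.7) = 4.37.
d = 10^((m−M)/5 + 1) = 10^1.874 = 74.817 pc.
p = 1/d = 1/74.817 = 0.013366 arcsec = 13.366 mas.

13.37 mas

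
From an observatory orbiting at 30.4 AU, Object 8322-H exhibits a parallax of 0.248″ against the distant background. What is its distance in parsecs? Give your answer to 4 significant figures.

122.6 pc

With baseline B (in AU) and parallax p (in arcsec), d = B/p parsecs.
d = 30.4 / 0.248 = 122.58 pc.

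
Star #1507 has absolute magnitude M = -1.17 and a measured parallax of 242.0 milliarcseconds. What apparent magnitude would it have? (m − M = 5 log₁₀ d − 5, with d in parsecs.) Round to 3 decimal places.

m = -3.089

d = 1/p = 1/0.2420″ = 4.1322 pc.
m − M = 5 log₁₀ d − 5 = 5 log₁₀(4.1322) − 5 = 3.0809 − 5 = -1.9191.
m = M + (m − M) = -1.17 + (-1.9191) = -3.089.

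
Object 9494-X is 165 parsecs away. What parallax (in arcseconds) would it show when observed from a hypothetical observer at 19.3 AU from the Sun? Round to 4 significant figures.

0.1170 arcsec

p (arcsec) = B (AU) / d (pc).
p = 19.3 / 165 = 0.11697 arcsec.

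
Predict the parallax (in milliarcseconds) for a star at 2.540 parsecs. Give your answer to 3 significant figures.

p = 1/d = 1/2.54 = 0.3937 arcsec.
= 0.3937 × 1000 = 393.7 mas.

394 mas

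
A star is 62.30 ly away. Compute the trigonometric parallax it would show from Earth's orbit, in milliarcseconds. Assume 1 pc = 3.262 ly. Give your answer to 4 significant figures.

d = 62.30 ly ÷ 3.262 = 19.099 pc.
p = 1/d = 1/19.099 = 0.052359 arcsec.
= 0.052359 × 1000 = 52.359 mas.

52.36 mas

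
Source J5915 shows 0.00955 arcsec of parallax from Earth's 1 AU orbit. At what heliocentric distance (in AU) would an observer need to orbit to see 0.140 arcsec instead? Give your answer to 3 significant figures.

Parallax scales linearly with baseline: p ∝ B, so B = p_target / p_Earth × 1 AU.
B = 0.140 / 0.00955 = 14.66 AU.

14.7 AU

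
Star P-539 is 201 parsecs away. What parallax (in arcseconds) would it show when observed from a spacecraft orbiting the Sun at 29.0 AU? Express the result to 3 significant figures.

p (arcsec) = B (AU) / d (pc).
p = 29.0 / 201 = 0.14428 arcsec.

0.144 arcsec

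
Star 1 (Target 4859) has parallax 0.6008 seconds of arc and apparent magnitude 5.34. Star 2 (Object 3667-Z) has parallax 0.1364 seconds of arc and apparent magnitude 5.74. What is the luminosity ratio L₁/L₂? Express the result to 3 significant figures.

d₁ = 1/p₁ = 1/0.6008″ = 1.6644 pc; d₂ = 1/p₂ = 1/0.1364″ = 7.3314 pc.
M₁ = m₁ − 5 log₁₀ d₁ + 5 = 5.34 − 1.1063 + 5 = 9.2337.
M₂ = 5.74 − 4.3259 + 5 = 6.4141.
L₁/L₂ = 10^(0.4(M₂ − M₁)) = 10^(0.4 × (-2.8196)) = 10^(-1.12784) = 0.074501.

L₁/L₂ = 0.0745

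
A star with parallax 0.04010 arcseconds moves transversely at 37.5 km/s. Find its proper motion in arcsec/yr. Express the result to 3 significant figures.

d = 1/p = 1/0.04010″ = 24.938 pc.
μ = v_t / (4.74 d) = 37.5 / (4.74 × 24.938) = 37.5 / 118.21 = 0.31723 ″/yr.

0.317 arcsec/yr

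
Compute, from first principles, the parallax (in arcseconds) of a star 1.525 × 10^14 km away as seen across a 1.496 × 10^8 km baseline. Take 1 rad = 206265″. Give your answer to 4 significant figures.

θ ≈ B/d = (1.496 × 10^8) / (1.525 × 10^14) = 9.8098 × 10^-7 rad.
In arcseconds: 9.8098 × 10^-7 × 206265 = 0.20234″.

0.2023 arcsec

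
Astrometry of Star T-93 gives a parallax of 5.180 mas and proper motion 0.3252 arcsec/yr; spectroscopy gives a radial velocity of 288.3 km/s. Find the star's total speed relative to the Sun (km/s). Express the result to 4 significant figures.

414.3 km/s

d = 1/p = 1/0.005180″ = 193.05 pc.
v_t = 4.740 μ d = 4.740 × 0.3252 × 193.05 = 297.58 km/s.
v = √(v_r² + v_t²) = √(288.3² + 297.58²) = √171671 = 414.33 km/s.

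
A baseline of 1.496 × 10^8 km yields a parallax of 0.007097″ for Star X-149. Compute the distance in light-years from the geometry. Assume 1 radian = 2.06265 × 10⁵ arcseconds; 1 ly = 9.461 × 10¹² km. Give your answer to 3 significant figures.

460 ly

θ = 0.007097″ = 0.007097/206265 = 3.4407 × 10^-8 rad.
d = B/θ = (1.496 × 10^8) / (3.4407 × 10^-8) = 4.3480 × 10^15 km = (4.3480 × 10^15) / (9.461 × 10^12) ly = 459.57 ly.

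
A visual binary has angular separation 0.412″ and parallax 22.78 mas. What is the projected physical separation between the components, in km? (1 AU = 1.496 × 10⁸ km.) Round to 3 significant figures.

2.71 × 10^9 km

d = 1/p = 1/0.02278″ = 43.898 pc.
At distance d (pc), an angle of θ arcsec spans θ·d AU: s = 0.412 × 43.898 = 18.086 AU.
= 18.086 × 1.496 × 10⁸ km = 2.7057 × 10^9 km.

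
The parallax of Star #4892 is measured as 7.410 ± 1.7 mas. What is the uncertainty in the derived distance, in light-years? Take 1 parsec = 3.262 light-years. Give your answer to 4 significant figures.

d = 1/p, so σ_d = σ_p / p².
σ_d = 0.00170 / (0.007410)² = 0.00170 / 0.000054908 = 30.961 pc = 30.961 × 3.262 ly = 100.99 ly.

101.0 ly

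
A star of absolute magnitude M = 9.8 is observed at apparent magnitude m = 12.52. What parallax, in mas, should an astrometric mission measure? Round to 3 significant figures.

m − M = 12.52 − 9.8 = 2.72.
d = 10^((m−M)/5 + 1) = 10^1.544 = 34.995 pc.
p = 1/d = 1/34.995 = 0.028576 arcsec = 28.576 mas.

28.6 mas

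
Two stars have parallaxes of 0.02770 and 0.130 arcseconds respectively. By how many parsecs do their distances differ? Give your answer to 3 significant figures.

d_A = 1/0.02770″ = 36.101 pc; d_B = 1/0.1300″ = 7.6923 pc.
|d_B − d_A| = |7.6923 − 36.101| = 28.409 pc.

28.4 pc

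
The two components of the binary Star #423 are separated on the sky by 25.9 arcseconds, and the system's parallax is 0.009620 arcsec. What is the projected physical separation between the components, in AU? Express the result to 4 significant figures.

2692 AU

d = 1/p = 1/0.009620″ = 103.95 pc.
At distance d (pc), an angle of θ arcsec spans θ·d AU: s = 25.9 × 103.95 = 2692.3 AU.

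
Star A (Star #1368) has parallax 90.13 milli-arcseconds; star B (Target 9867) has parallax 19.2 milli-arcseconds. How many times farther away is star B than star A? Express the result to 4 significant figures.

4.694

Since d = 1/p, d_B/d_A = p_A/p_B.
= 90.13 / 19.2 = 4.6943.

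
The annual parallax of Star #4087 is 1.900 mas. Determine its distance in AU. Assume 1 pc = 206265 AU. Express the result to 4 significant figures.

p = 1.900 mas = 0.001900 arcsec.
d = 1/p = 1/0.001900 = 526.32 pc.
In AU: 526.32 × 206265 = 1.0856 × 10^8 AU.

1.086 × 10^8 AU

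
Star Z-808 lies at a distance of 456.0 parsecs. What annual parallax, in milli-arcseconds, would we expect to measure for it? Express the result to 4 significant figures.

p = 1/d = 1/456 = 0.002193 arcsec.
= 0.002193 × 1000 = 2.193 mas.

2.193 mas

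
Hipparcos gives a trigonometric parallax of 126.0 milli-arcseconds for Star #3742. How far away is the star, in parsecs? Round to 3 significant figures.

7.94 pc

p = 126.0 milli-arcseconds = 0.1260 arcsec.
d = 1/p = 1/0.1260 = 7.9365 pc.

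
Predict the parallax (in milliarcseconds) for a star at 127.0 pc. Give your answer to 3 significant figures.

p = 1/d = 1/127 = 0.007874 arcsec.
= 0.007874 × 1000 = 7.874 mas.

7.87 mas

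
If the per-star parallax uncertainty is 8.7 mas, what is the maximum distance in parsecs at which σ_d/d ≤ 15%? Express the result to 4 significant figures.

17.24 pc

σ_d/d = σ_p/p, so the condition is σ_p/p ≤ 0.15, i.e. p ≥ σ_p/0.15.
p_min = 8.7/0.15 = 58 mas = 0.058 arcsec.
d_max = 1/p_min = 1/0.058 = 17.241 pc.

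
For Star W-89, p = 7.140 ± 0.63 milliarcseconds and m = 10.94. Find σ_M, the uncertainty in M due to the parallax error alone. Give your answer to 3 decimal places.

σ_M = 0.192 mag

M = m − 5 log₁₀ d + 5 = m + 5 log₁₀ p + 5, so ∂M/∂p = 5/(p ln 10).
σ_M = (5/ln 10) · (σ_p/p) = 2.1715 × 0.63/7.140 = 2.1715 × 0.088235 = 0.1916.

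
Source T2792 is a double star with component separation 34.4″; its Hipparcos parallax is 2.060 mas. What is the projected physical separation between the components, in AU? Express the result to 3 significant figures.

d = 1/p = 1/0.002060″ = 485.44 pc.
At distance d (pc), an angle of θ arcsec spans θ·d AU: s = 34.4 × 485.44 = 16699 AU.

16700 AU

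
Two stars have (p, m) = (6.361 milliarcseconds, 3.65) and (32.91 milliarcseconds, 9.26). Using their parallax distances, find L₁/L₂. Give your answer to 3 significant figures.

d₁ = 1/p₁ = 1/0.006361″ = 157.21 pc; d₂ = 1/p₂ = 1/0.03291″ = 30.386 pc.
M₁ = m₁ − 5 log₁₀ d₁ + 5 = 3.65 − 10.9824 + 5 = -2.3324.
M₂ = 9.26 − 7.4134 + 5 = 6.8466.
L₁/L₂ = 10^(0.4(M₂ − M₁)) = 10^(0.4 × 9.1790) = 10^3.67160 = 4694.6.

L₁/L₂ = 4690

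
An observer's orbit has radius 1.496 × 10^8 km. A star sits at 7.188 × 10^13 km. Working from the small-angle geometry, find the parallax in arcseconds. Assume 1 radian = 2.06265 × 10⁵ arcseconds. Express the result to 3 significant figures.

0.429 arcsec

θ ≈ B/d = (1.496 × 10^8) / (7.188 × 10^13) = 2.0812 × 10^-6 rad.
In arcseconds: 2.0812 × 10^-6 × 206265 = 0.42928″.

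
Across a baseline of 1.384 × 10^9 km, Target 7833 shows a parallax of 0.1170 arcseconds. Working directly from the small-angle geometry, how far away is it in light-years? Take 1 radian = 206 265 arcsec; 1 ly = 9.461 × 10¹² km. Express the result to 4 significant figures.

θ = 0.1170″ = 0.1170/206265 = 5.6723 × 10^-7 rad.
d = B/θ = (1.384 × 10^9) / (5.6723 × 10^-7) = 2.4399 × 10^15 km = (2.4399 × 10^15) / (9.461 × 10^12) ly = 257.89 ly.

257.9 ly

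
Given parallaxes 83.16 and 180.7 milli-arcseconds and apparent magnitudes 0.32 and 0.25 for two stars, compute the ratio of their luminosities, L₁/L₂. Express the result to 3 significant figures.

d₁ = 1/p₁ = 1/0.08316″ = 12.025 pc; d₂ = 1/p₂ = 1/0.1807″ = 5.534 pc.
M₁ = m₁ − 5 log₁₀ d₁ + 5 = 0.32 − 5.4004 + 5 = -0.0804.
M₂ = 0.25 − 3.7152 + 5 = 1.5348.
L₁/L₂ = 10^(0.4(M₂ − M₁)) = 10^(0.4 × 1.6152) = 10^0.64608 = 4.4267.

L₁/L₂ = 4.43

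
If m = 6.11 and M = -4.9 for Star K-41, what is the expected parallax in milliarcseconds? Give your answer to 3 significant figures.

m − M = 6.11 − (-4.9) = 11.01.
d = 10^((m−M)/5 + 1) = 10^3.202 = 1592.2 pc.
p = 1/d = 1/1592.2 = 0.00062806 arcsec = 0.62806 mas.

0.628 mas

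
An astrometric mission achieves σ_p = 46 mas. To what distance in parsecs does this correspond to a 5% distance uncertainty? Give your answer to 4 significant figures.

σ_d/d = σ_p/p, so the condition is σ_p/p ≤ 0.05, i.e. p ≥ σ_p/0.05.
p_min = 46/0.05 = 920 mas = 0.92 arcsec.
d_max = 1/p_min = 1/0.92 = 1.087 pc.

1.087 pc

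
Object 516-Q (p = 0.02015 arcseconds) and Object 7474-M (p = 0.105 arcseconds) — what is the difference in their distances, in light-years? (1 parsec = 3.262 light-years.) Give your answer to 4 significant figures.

d_A = 1/0.02015″ = 49.628 pc; d_B = 1/0.1050″ = 9.5238 pc.
|d_B − d_A| = |9.5238 − 49.628| = 40.104 pc = 40.104 × 3.262 ly = 130.82 ly.

130.8 ly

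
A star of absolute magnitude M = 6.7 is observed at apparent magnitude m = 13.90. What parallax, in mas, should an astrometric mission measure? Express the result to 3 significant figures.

3.63 mas

m − M = 13.90 − 6.7 = 7.20.
d = 10^((m−M)/5 + 1) = 10^2.440 = 275.42 pc.
p = 1/d = 1/275.42 = 0.0036308 arcsec = 3.6308 mas.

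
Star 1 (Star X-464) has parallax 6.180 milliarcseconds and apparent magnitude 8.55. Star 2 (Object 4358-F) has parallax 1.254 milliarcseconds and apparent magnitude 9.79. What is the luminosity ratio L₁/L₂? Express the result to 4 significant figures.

L₁/L₂ = 0.1290

d₁ = 1/p₁ = 1/0.006180″ = 161.81 pc; d₂ = 1/p₂ = 1/0.001254″ = 797.45 pc.
M₁ = m₁ − 5 log₁₀ d₁ + 5 = 8.55 − 11.0450 + 5 = 2.5050.
M₂ = 9.79 − 14.5085 + 5 = 0.2815.
L₁/L₂ = 10^(0.4(M₂ − M₁)) = 10^(0.4 × (-2.2235)) = 10^(-0.88940) = 0.129.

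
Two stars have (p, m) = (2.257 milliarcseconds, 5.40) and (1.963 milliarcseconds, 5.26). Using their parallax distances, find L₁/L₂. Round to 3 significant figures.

d₁ = 1/p₁ = 1/0.002257″ = 443.07 pc; d₂ = 1/p₂ = 1/0.001963″ = 509.42 pc.
M₁ = m₁ − 5 log₁₀ d₁ + 5 = 5.40 − 13.2324 + 5 = -2.8324.
M₂ = 5.26 − 13.5354 + 5 = -3.2754.
L₁/L₂ = 10^(0.4(M₂ − M₁)) = 10^(0.4 × (-0.4430)) = 10^(-0.17720) = 0.66497.

L₁/L₂ = 0.665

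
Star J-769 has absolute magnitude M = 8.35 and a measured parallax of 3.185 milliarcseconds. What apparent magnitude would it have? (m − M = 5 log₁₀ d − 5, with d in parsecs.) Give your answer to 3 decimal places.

d = 1/p = 1/0.003185″ = 313.97 pc.
m − M = 5 log₁₀ d − 5 = 5 log₁₀(313.97) − 5 = 12.4844 − 5 = 7.4844.
m = M + (m − M) = 8.35 + 7.4844 = 15.834.

m = 15.834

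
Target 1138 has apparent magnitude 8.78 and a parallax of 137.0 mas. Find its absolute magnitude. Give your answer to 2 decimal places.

d = 1/p = 1/0.1370″ = 7.2993 pc.
m − M = 5 log₁₀(7.2993) − 5 = 4.3164 − 5 = -0.6836.
M = m − (m − M) = 8.78 − (-0.6836) = 9.46.

M = 9.46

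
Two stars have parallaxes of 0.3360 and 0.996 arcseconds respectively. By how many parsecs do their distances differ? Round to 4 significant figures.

d_A = 1/0.3360″ = 2.9762 pc; d_B = 1/0.9960″ = 1.004 pc.
|d_B − d_A| = |1.004 − 2.9762| = 1.9722 pc.

1.972 pc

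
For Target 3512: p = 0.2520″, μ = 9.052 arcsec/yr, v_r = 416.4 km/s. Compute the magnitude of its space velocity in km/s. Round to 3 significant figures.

450 km/s

d = 1/p = 1/0.2520″ = 3.9683 pc.
v_t = 4.740 μ d = 4.740 × 9.052 × 3.9683 = 170.27 km/s.
v = √(v_r² + v_t²) = √(416.4² + 170.27²) = √202381 = 449.87 km/s.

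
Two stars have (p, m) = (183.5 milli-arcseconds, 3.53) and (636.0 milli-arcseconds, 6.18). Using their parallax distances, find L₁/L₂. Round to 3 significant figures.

L₁/L₂ = 138

d₁ = 1/p₁ = 1/0.1835″ = 5.4496 pc; d₂ = 1/p₂ = 1/0.6360″ = 1.5723 pc.
M₁ = m₁ − 5 log₁₀ d₁ + 5 = 3.53 − 3.6818 + 5 = 4.8482.
M₂ = 6.18 − 0.9827 + 5 = 10.1973.
L₁/L₂ = 10^(0.4(M₂ − M₁)) = 10^(0.4 × 5.3491) = 10^2.13964 = 137.92.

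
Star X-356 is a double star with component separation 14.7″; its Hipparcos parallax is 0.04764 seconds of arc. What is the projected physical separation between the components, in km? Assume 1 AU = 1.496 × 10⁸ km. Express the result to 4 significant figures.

d = 1/p = 1/0.04764″ = 20.991 pc.
At distance d (pc), an angle of θ arcsec spans θ·d AU: s = 14.7 × 20.991 = 308.57 AU.
= 308.57 × 1.496 × 10⁸ km = 4.6162 × 10^10 km.

4.616 × 10^10 km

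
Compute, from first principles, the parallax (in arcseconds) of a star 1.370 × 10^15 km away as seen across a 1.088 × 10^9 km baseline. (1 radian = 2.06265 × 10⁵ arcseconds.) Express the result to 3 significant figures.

θ ≈ B/d = (1.088 × 10^9) / (1.370 × 10^15) = 7.9416 × 10^-7 rad.
In arcseconds: 7.9416 × 10^-7 × 206265 = 0.16381″.

0.164 arcsec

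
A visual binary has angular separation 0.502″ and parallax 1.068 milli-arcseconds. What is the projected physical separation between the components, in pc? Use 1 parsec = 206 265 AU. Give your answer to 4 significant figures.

d = 1/p = 1/0.001068″ = 936.33 pc.
At distance d (pc), an angle of θ arcsec spans θ·d AU: s = 0.502 × 936.33 = 470.04 AU.
= 470.04 / 206265 = 0.0022788 pc.

0.002279 pc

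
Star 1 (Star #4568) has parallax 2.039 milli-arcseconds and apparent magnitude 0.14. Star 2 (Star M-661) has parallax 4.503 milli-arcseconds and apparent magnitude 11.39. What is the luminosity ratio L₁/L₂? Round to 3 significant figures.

d₁ = 1/p₁ = 1/0.002039″ = 490.44 pc; d₂ = 1/p₂ = 1/0.004503″ = 222.07 pc.
M₁ = m₁ − 5 log₁₀ d₁ + 5 = 0.14 − 13.4529 + 5 = -8.3129.
M₂ = 11.39 − 11.7324 + 5 = 4.6576.
L₁/L₂ = 10^(0.4(M₂ − M₁)) = 10^(0.4 × 12.9705) = 10^5.18820 = 1.5424 × 10^5.

L₁/L₂ = 154000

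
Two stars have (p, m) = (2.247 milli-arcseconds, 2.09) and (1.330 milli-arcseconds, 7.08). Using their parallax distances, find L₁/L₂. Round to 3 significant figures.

d₁ = 1/p₁ = 1/0.002247″ = 445.04 pc; d₂ = 1/p₂ = 1/0.001330″ = 751.88 pc.
M₁ = m₁ − 5 log₁₀ d₁ + 5 = 2.09 − 13.2420 + 5 = -6.1520.
M₂ = 7.08 − 14.3807 + 5 = -2.3007.
L₁/L₂ = 10^(0.4(M₂ − M₁)) = 10^(0.4 × 3.8513) = 10^1.54052 = 34.715.

L₁/L₂ = 34.7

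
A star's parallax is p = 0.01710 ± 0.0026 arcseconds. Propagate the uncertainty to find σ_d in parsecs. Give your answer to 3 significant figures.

8.89 pc

d = 1/p, so σ_d = σ_p / p².
σ_d = 0.00260 / (0.01710)² = 0.00260 / 0.00029241 = 8.8916 pc.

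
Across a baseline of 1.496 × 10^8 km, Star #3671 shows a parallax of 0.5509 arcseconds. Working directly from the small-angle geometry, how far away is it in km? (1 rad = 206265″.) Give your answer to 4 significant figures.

5.601 × 10^13 km

θ = 0.5509″ = 0.5509/206265 = 2.6708 × 10^-6 rad.
d = B/θ = (1.496 × 10^8) / (2.6708 × 10^-6) = 5.6013 × 10^13 km.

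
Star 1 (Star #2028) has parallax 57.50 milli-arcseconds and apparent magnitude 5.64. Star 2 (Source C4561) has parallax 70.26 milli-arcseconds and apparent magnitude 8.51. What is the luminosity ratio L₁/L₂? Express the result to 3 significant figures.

L₁/L₂ = 21.0

d₁ = 1/p₁ = 1/0.05750″ = 17.391 pc; d₂ = 1/p₂ = 1/0.07026″ = 14.233 pc.
M₁ = m₁ − 5 log₁₀ d₁ + 5 = 5.64 − 6.2016 + 5 = 4.4384.
M₂ = 8.51 − 5.7665 + 5 = 7.7435.
L₁/L₂ = 10^(0.4(M₂ − M₁)) = 10^(0.4 × 3.3051) = 10^1.32204 = 20.991.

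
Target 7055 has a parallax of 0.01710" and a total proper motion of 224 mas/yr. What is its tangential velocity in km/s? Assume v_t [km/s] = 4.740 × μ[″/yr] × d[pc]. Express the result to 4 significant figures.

d = 1/p = 1/0.01710″ = 58.48 pc.
μ = 224 mas/yr = 0.224 ″/yr.
v_t = 4.74 × μ × d = 4.74 × 0.224 × 58.48 = 62.092 km/s.

62.09 km/s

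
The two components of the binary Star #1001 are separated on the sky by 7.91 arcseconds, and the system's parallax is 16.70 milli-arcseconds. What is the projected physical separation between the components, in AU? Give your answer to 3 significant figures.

d = 1/p = 1/0.01670″ = 59.88 pc.
At distance d (pc), an angle of θ arcsec spans θ·d AU: s = 7.91 × 59.88 = 473.65 AU.

474 AU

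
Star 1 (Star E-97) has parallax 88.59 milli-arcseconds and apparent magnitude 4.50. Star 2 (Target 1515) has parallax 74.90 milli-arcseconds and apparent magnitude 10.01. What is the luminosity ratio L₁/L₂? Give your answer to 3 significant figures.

d₁ = 1/p₁ = 1/0.08859″ = 11.288 pc; d₂ = 1/p₂ = 1/0.07490″ = 13.351 pc.
M₁ = m₁ − 5 log₁₀ d₁ + 5 = 4.50 − 5.2631 + 5 = 4.2369.
M₂ = 10.01 − 5.6276 + 5 = 9.3824.
L₁/L₂ = 10^(0.4(M₂ − M₁)) = 10^(0.4 × 5.1455) = 10^2.05820 = 114.34.

L₁/L₂ = 114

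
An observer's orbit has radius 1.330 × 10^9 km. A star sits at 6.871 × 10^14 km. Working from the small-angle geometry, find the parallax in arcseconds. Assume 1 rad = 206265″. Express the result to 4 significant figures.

θ ≈ B/d = (1.330 × 10^9) / (6.871 × 10^14) = 1.9357 × 10^-6 rad.
In arcseconds: 1.9357 × 10^-6 × 206265 = 0.39927″.

0.3993 arcsec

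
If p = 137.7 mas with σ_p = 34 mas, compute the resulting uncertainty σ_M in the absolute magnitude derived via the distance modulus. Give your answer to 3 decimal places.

σ_M = 0.536 mag

M = m − 5 log₁₀ d + 5 = m + 5 log₁₀ p + 5, so ∂M/∂p = 5/(p ln 10).
σ_M = (5/ln 10) · (σ_p/p) = 2.1715 × 34/137.7 = 2.1715 × 0.24691 = 0.53617.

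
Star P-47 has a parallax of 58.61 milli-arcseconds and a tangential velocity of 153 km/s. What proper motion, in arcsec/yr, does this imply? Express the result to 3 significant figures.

d = 1/p = 1/0.05861″ = 17.062 pc.
μ = v_t / (4.74 d) = 153 / (4.74 × 17.062) = 153 / 80.874 = 1.8918 ″/yr.

1.89 arcsec/yr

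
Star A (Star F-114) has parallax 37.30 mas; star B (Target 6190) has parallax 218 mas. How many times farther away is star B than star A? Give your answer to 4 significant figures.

Since d = 1/p, d_B/d_A = p_A/p_B.
= 37.30 / 218 = 0.1711.

0.1711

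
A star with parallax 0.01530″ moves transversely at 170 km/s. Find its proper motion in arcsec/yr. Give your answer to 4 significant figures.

0.5487 arcsec/yr

d = 1/p = 1/0.01530″ = 65.359 pc.
μ = v_t / (4.74 d) = 170 / (4.74 × 65.359) = 170 / 309.8 = 0.54874 ″/yr.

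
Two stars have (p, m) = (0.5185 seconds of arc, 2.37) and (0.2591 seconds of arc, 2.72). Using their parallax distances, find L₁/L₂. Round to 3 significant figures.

L₁/L₂ = 0.345

d₁ = 1/p₁ = 1/0.5185″ = 1.9286 pc; d₂ = 1/p₂ = 1/0.2591″ = 3.8595 pc.
M₁ = m₁ − 5 log₁₀ d₁ + 5 = 2.37 − 1.4262 + 5 = 5.9438.
M₂ = 2.72 − 2.9327 + 5 = 4.7873.
L₁/L₂ = 10^(0.4(M₂ − M₁)) = 10^(0.4 × (-1.1565)) = 10^(-0.46260) = 0.34467.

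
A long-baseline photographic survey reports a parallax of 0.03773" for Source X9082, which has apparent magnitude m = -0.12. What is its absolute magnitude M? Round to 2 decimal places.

M = -2.24

d = 1/p = 1/0.03773″ = 26.504 pc.
m − M = 5 log₁₀(26.504) − 5 = 7.1166 − 5 = 2.1166.
M = m − (m − M) = -0.12 − 2.1166 = -2.24.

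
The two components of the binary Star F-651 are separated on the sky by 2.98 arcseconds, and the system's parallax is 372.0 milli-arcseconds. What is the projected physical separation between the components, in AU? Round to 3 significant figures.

8.01 AU

d = 1/p = 1/0.3720″ = 2.6882 pc.
At distance d (pc), an angle of θ arcsec spans θ·d AU: s = 2.98 × 2.6882 = 8.0108 AU.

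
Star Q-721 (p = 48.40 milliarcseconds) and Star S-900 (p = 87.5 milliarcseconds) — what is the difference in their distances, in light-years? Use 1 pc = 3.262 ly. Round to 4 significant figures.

30.12 ly

d_A = 1/0.04840″ = 20.661 pc; d_B = 1/0.08750″ = 11.429 pc.
|d_B − d_A| = |11.429 − 20.661| = 9.232 pc = 9.232 × 3.262 ly = 30.115 ly.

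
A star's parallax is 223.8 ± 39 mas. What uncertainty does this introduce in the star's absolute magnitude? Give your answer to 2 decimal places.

σ_M = 0.38 mag

M = m − 5 log₁₀ d + 5 = m + 5 log₁₀ p + 5, so ∂M/∂p = 5/(p ln 10).
σ_M = (5/ln 10) · (σ_p/p) = 2.1715 × 39/223.8 = 2.1715 × 0.17426 = 0.37841.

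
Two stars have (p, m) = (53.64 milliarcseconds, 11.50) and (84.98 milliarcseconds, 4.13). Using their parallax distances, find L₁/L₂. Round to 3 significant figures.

L₁/L₂ = 0.00283

d₁ = 1/p₁ = 1/0.05364″ = 18.643 pc; d₂ = 1/p₂ = 1/0.08498″ = 11.767 pc.
M₁ = m₁ − 5 log₁₀ d₁ + 5 = 11.50 − 6.3526 + 5 = 10.1474.
M₂ = 4.13 − 5.3533 + 5 = 3.7767.
L₁/L₂ = 10^(0.4(M₂ − M₁)) = 10^(0.4 × (-6.3707)) = 10^(-2.54828) = 0.0028296.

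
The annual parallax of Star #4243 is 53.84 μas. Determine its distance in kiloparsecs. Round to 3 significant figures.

18.6 kpc

p = 53.84 μas = 0.00005384 arcsec.
d = 1/p = 1/0.00005384 = 18574 pc.
= 18.574 kpc.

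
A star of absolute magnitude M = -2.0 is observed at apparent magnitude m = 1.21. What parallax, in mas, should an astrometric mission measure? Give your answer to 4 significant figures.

m − M = 1.21 − (-2.0) = 3.21.
d = 10^((m−M)/5 + 1) = 10^1.642 = 43.853 pc.
p = 1/d = 1/43.853 = 0.022803 arcsec = 22.803 mas.

22.80 mas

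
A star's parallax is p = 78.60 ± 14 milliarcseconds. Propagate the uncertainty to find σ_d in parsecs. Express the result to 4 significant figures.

2.266 pc

d = 1/p, so σ_d = σ_p / p².
σ_d = 0.0140 / (0.07860)² = 0.0140 / 0.006178 = 2.2661 pc.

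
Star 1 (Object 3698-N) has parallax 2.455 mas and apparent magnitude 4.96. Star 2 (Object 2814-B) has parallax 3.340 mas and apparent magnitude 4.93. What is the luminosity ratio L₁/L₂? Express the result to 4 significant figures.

d₁ = 1/p₁ = 1/0.002455″ = 407.33 pc; d₂ = 1/p₂ = 1/0.003340″ = 299.4 pc.
M₁ = m₁ − 5 log₁₀ d₁ + 5 = 4.96 − 13.0497 + 5 = -3.0897.
M₂ = 4.93 − 12.3813 + 5 = -2.4513.
L₁/L₂ = 10^(0.4(M₂ − M₁)) = 10^(0.4 × 0.6384) = 10^0.25536 = 1.8004.

L₁/L₂ = 1.800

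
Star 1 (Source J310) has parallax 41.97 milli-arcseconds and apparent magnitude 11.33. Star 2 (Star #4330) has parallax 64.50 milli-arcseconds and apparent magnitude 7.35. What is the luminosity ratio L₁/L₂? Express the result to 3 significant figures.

d₁ = 1/p₁ = 1/0.04197″ = 23.827 pc; d₂ = 1/p₂ = 1/0.06450″ = 15.504 pc.
M₁ = m₁ − 5 log₁₀ d₁ + 5 = 11.33 − 6.8853 + 5 = 9.4447.
M₂ = 7.35 − 5.9522 + 5 = 6.3978.
L₁/L₂ = 10^(0.4(M₂ − M₁)) = 10^(0.4 × (-3.0469)) = 10^(-1.21876) = 0.060428.

L₁/L₂ = 0.0604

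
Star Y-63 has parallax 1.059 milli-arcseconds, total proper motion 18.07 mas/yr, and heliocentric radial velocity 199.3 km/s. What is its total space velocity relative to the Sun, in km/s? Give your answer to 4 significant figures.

d = 1/p = 1/0.001059″ = 944.29 pc.
μ = 18.07 mas/yr = 0.01807 ″/yr.
v_t = 4.740 μ d = 4.740 × 0.01807 × 944.29 = 80.88 km/s.
v = √(v_r² + v_t²) = √(199.3² + 80.88²) = √46262.1 = 215.09 km/s.

215.1 km/s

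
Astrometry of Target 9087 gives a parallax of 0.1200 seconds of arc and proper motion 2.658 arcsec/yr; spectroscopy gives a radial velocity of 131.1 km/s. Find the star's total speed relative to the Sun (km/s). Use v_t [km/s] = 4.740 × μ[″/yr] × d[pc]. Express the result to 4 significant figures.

168.0 km/s

d = 1/p = 1/0.1200″ = 8.3333 pc.
v_t = 4.740 μ d = 4.740 × 2.658 × 8.3333 = 104.99 km/s.
v = √(v_r² + v_t²) = √(131.1² + 104.99²) = √28210.1 = 167.96 km/s.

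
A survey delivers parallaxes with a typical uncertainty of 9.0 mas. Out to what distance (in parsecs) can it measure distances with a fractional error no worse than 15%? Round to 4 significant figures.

σ_d/d = σ_p/p, so the condition is σ_p/p ≤ 0.15, i.e. p ≥ σ_p/0.15.
p_min = 9.0/0.15 = 60 mas = 0.06 arcsec.
d_max = 1/p_min = 1/0.06 = 16.667 pc.

16.67 pc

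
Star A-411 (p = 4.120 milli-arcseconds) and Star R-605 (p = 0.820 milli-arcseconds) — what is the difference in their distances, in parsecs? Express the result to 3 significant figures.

977 pc

d_A = 1/0.004120″ = 242.72 pc; d_B = 1/0.0008200″ = 1219.5 pc.
|d_B − d_A| = |1219.5 − 242.72| = 976.78 pc.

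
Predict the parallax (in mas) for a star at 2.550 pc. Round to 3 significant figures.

392 mas

p = 1/d = 1/2.55 = 0.39216 arcsec.
= 0.39216 × 1000 = 392.16 mas.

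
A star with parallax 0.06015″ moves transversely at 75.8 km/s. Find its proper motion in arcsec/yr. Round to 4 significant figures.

d = 1/p = 1/0.06015″ = 16.625 pc.
μ = v_t / (4.74 d) = 75.8 / (4.74 × 16.625) = 75.8 / 78.803 = 0.96189 ″/yr.

0.9619 arcsec/yr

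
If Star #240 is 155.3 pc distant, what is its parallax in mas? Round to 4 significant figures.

6.439 mas

p = 1/d = 1/155.3 = 0.0064392 arcsec.
= 0.0064392 × 1000 = 6.4392 mas.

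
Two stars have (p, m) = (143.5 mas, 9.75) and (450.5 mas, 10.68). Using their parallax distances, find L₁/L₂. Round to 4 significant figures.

d₁ = 1/p₁ = 1/0.1435″ = 6.9686 pc; d₂ = 1/p₂ = 1/0.4505″ = 2.2198 pc.
M₁ = m₁ − 5 log₁₀ d₁ + 5 = 9.75 − 4.2157 + 5 = 10.5343.
M₂ = 10.68 − 1.7316 + 5 = 13.9484.
L₁/L₂ = 10^(0.4(M₂ − M₁)) = 10^(0.4 × 3.4141) = 10^1.36564 = 23.208.

L₁/L₂ = 23.21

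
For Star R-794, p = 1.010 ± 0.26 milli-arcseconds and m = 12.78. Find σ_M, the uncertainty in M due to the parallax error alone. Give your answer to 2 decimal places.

M = m − 5 log₁₀ d + 5 = m + 5 log₁₀ p + 5, so ∂M/∂p = 5/(p ln 10).
σ_M = (5/ln 10) · (σ_p/p) = 2.1715 × 0.26/1.010 = 2.1715 × 0.25743 = 0.55901.

σ_M = 0.56 mag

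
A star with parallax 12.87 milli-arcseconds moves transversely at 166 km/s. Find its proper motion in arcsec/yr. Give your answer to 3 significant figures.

d = 1/p = 1/0.01287″ = 77.7 pc.
μ = v_t / (4.74 d) = 166 / (4.74 × 77.7) = 166 / 368.3 = 0.45072 ″/yr.

0.451 arcsec/yr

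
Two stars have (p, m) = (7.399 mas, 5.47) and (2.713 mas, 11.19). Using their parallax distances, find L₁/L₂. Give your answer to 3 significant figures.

L₁/L₂ = 26.1

d₁ = 1/p₁ = 1/0.007399″ = 135.15 pc; d₂ = 1/p₂ = 1/0.002713″ = 368.6 pc.
M₁ = m₁ − 5 log₁₀ d₁ + 5 = 5.47 − 10.6541 + 5 = -0.1841.
M₂ = 11.19 − 12.8328 + 5 = 3.3572.
L₁/L₂ = 10^(0.4(M₂ − M₁)) = 10^(0.4 × 3.5413) = 10^1.41652 = 26.093.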